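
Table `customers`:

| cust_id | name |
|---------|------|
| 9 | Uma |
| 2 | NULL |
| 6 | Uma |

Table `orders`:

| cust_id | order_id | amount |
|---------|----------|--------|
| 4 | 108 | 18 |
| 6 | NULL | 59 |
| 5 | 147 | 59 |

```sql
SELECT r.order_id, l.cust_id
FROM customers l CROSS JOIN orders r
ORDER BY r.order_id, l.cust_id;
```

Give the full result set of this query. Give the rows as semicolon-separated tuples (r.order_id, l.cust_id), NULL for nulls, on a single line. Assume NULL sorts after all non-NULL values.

(108, 2); (108, 6); (108, 9); (147, 2); (147, 6); (147, 9); (NULL, 2); (NULL, 6); (NULL, 9)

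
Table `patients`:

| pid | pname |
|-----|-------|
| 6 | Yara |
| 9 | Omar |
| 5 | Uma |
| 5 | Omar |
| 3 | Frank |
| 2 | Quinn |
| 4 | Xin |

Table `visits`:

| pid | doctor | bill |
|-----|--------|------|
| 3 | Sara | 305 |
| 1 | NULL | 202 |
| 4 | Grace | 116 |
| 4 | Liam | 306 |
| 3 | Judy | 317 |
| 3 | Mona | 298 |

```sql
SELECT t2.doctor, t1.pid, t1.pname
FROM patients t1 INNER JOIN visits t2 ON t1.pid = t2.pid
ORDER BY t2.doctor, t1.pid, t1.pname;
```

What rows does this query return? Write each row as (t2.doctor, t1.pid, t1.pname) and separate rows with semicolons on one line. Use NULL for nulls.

(Grace, 4, Xin); (Judy, 3, Frank); (Liam, 4, Xin); (Mona, 3, Frank); (Sara, 3, Frank)

INNER JOIN keeps only pairs where the ON condition holds.
Matching on t1.pid = t2.pid.
Matched pairs: 5.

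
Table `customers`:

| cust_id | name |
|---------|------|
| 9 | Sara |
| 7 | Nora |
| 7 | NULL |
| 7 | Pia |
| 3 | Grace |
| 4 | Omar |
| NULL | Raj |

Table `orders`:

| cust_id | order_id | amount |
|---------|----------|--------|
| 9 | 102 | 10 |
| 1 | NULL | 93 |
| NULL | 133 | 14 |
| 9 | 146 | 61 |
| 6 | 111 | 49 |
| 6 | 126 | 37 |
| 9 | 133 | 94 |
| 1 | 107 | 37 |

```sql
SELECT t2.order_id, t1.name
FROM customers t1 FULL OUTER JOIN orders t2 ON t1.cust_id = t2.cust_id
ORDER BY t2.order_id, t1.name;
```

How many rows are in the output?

14

FULL OUTER JOIN keeps every row from both sides; unmatched rows get NULL for the other side's columns.
Matching on t1.cust_id = t2.cust_id. A NULL in a compared column never satisfies the condition.
Matched pairs: 3; unmatched t1 rows kept: 6; unmatched t2 rows kept: 5.
Total: 3 matched + 11 padded = 14 rows.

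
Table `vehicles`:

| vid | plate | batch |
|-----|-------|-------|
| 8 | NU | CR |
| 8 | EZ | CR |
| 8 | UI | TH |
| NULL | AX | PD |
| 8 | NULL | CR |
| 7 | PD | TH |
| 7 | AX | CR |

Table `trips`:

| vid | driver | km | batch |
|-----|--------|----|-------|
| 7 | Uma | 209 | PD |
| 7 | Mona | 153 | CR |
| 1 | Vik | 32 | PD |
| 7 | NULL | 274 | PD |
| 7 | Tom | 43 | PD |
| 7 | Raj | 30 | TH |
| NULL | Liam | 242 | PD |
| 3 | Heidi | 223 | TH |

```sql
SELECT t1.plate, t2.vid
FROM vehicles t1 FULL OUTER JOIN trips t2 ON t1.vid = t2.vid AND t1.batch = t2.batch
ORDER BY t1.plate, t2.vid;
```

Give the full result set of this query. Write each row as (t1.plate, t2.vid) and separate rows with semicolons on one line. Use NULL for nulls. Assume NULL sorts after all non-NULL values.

FULL OUTER JOIN keeps every row from both sides; unmatched rows get NULL for the other side's columns.
Matching on t1.vid = t2.vid AND t1.batch = t2.batch. A NULL in a compared column never satisfies the condition.
- vid=8, batch=CR: no t2 row matches, row kept with t2 columns NULL.
- vid=8, batch=CR: no t2 row matches, row kept with t2 columns NULL.
- vid=8, batch=TH: no t2 row matches, row kept with t2 columns NULL.
- vid=NULL, batch=PD: no t2 row matches, row kept with t2 columns NULL.
- vid=8, batch=CR: no t2 row matches, row kept with t2 columns NULL.
- vid=7, batch=TH: 1 matching t2 row(s), so 1 row(s) emitted.
- vid=7, batch=CR: 1 matching t2 row(s), so 1 row(s) emitted.
- 6 t2 row(s) had no t1 match → kept, t1 columns NULL.

(AX, 7); (AX, NULL); (EZ, NULL); (NU, NULL); (PD, 7); (UI, NULL); (NULL, 1); (NULL, 3); (NULL, 7); (NULL, 7); (NULL, 7); (NULL, NULL); (NULL, NULL)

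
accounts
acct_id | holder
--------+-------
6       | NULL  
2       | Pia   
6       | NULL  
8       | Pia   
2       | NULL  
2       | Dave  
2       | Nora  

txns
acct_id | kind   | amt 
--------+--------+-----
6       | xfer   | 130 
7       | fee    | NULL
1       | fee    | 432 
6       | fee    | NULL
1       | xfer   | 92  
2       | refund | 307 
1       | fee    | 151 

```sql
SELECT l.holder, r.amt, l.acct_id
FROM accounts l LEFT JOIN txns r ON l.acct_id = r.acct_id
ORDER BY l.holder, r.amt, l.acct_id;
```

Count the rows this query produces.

LEFT JOIN keeps every row from `accounts`; unmatched rows get NULL for `txns`'s columns.
Matching on l.acct_id = r.acct_id.
- l (acct_id=6) pairs with 2 row(s) of r.
- l (acct_id=2) pairs with 1 row(s) of r.
- l (acct_id=6) pairs with 2 row(s) of r.
- l (acct_id=8) has no partner → padded with NULL.
- l (acct_id=2) pairs with 1 row(s) of r.
- l (acct_id=2) pairs with 1 row(s) of r.
- l (acct_id=2) pairs with 1 row(s) of r.
Total: 8 matched + 1 padded = 9 rows.

9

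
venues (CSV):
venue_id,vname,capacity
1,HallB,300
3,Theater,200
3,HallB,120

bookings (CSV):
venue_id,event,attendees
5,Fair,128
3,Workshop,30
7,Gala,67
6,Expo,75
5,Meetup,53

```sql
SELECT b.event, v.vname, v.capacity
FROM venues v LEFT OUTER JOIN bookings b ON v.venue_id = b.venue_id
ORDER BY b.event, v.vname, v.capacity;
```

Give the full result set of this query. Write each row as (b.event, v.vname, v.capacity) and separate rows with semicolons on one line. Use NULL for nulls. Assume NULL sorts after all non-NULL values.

LEFT JOIN keeps every row from `venues`; unmatched rows get NULL for `bookings`'s columns.
Matching on v.venue_id = b.venue_id.
- v[0] venue_id=1 → no match; kept with NULLs on the b side.
- v[1] venue_id=3 → 1 match(es) in b → 1 row(s).
- v[2] venue_id=3 → 1 match(es) in b → 1 row(s).
After projecting and ordering:
b.event | v.vname | v.capacity
Workshop | HallB | 120
Workshop | Theater | 200
NULL | HallB | 300

(Workshop, HallB, 120); (Workshop, Theater, 200); (NULL, HallB, 300)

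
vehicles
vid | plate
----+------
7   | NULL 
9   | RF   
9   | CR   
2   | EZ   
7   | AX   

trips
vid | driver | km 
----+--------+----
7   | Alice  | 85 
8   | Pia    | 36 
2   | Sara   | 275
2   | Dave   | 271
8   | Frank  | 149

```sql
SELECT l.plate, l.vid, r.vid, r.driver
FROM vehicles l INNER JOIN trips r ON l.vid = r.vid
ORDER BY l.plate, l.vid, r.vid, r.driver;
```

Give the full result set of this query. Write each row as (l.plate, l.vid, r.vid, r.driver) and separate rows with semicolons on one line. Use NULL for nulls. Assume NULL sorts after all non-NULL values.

INNER JOIN keeps only pairs where the ON condition holds.
Matching on l.vid = r.vid.
- l row (vid=7): matches 1 r row(s) → 1 output row(s).
- l row (vid=9): no match → dropped.
- l row (vid=9): no match → dropped.
- l row (vid=2): matches 2 r row(s) → 2 output row(s).
- l row (vid=7): matches 1 r row(s) → 1 output row(s).
After projecting and ordering:
l.plate | l.vid | r.vid | r.driver
AX | 7 | 7 | Alice
EZ | 2 | 2 | Dave
EZ | 2 | 2 | Sara
NULL | 7 | 7 | Alice

(AX, 7, 7, Alice); (EZ, 2, 2, Dave); (EZ, 2, 2, Sara); (NULL, 7, 7, Alice)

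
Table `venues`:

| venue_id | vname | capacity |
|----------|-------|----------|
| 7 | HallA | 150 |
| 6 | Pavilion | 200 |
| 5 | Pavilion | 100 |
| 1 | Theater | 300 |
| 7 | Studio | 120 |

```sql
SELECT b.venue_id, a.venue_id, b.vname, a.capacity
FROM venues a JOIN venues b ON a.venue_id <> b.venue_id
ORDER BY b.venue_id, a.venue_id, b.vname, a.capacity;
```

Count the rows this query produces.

INNER JOIN keeps only pairs where the ON condition holds.
Matching on a.venue_id <> b.venue_id.
- a[0] venue_id=7 → 3 match(es) in b → 3 row(s).
- a[1] venue_id=6 → 4 match(es) in b → 4 row(s).
- a[2] venue_id=5 → 4 match(es) in b → 4 row(s).
- a[3] venue_id=1 → 4 match(es) in b → 4 row(s).
- a[4] venue_id=7 → 3 match(es) in b → 3 row(s).
Total: 18 rows.

18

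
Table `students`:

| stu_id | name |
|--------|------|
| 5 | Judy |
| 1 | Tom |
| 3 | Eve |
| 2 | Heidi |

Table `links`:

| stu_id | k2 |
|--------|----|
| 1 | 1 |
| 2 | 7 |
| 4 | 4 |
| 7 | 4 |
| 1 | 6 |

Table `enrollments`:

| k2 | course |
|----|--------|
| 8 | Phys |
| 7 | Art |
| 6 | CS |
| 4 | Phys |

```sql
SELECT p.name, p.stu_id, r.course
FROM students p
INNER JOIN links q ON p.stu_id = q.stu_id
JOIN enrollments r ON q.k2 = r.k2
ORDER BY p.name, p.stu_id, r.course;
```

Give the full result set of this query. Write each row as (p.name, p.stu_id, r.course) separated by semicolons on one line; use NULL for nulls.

(Heidi, 2, Art); (Tom, 1, CS)

Step 1 — p INNER JOIN q on stu_id → 3 row(s).
Then INNER JOIN `enrollments r` on k2: keep only rows whose q.k2 appears in r.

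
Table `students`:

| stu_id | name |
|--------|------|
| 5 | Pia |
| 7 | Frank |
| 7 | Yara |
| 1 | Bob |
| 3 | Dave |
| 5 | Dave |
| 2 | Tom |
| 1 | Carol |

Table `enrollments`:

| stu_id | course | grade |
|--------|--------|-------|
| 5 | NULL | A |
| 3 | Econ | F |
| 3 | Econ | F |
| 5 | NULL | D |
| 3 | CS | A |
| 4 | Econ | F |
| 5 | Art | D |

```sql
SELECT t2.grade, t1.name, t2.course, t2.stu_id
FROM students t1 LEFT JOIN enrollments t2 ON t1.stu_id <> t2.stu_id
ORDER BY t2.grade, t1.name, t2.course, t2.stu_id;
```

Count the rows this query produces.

LEFT JOIN keeps every row from `students`; unmatched rows get NULL for `enrollments`'s columns.
Matching on t1.stu_id <> t2.stu_id.
- t1 (stu_id=5) pairs with 4 row(s) of t2.
- t1 (stu_id=7) pairs with 7 row(s) of t2.
- t1 (stu_id=7) pairs with 7 row(s) of t2.
- t1 (stu_id=1) pairs with 7 row(s) of t2.
- t1 (stu_id=3) pairs with 4 row(s) of t2.
- t1 (stu_id=5) pairs with 4 row(s) of t2.
- t1 (stu_id=2) pairs with 7 row(s) of t2.
- t1 (stu_id=1) pairs with 7 row(s) of t2.
Total: 47 rows.

47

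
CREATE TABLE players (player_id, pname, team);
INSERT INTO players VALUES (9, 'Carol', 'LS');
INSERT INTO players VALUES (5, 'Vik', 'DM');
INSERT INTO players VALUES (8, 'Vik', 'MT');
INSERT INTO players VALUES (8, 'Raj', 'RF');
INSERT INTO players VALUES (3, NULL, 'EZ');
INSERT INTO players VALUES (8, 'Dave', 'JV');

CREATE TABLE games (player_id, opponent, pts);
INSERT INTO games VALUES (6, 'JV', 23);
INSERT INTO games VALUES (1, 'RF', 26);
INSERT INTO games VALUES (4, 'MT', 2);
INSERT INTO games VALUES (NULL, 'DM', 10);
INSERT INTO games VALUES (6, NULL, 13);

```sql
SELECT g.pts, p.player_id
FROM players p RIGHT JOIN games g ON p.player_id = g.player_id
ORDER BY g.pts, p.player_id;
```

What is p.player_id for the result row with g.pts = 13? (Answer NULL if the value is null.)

RIGHT JOIN keeps every row from `games`; unmatched rows get NULL for `players`'s columns.
Matching on p.player_id = g.player_id. A NULL in a compared column never satisfies the condition.
- p (player_id=9) has no partner in g.
- p (player_id=5) has no partner in g.
- p (player_id=8) has no partner in g.
- p (player_id=8) has no partner in g.
- p (player_id=3) has no partner in g.
- p (player_id=8) has no partner in g.
- 5 g row(s) had no p match → kept, p columns NULL.

NULL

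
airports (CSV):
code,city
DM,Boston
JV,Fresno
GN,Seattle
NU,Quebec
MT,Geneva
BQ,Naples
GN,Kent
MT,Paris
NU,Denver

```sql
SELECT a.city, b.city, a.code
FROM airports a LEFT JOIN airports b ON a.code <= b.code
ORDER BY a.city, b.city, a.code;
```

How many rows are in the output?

48

LEFT JOIN keeps every row from `airports a`; unmatched rows get NULL for `airports b`'s columns.
Matching on a.code <= b.code.
- a row (code=DM): matches 8 b row(s) → 8 output row(s).
- a row (code=JV): matches 5 b row(s) → 5 output row(s).
- a row (code=GN): matches 7 b row(s) → 7 output row(s).
- a row (code=NU): matches 2 b row(s) → 2 output row(s).
- a row (code=MT): matches 4 b row(s) → 4 output row(s).
- a row (code=BQ): matches 9 b row(s) → 9 output row(s).
- a row (code=GN): matches 7 b row(s) → 7 output row(s).
- a row (code=MT): matches 4 b row(s) → 4 output row(s).
- a row (code=NU): matches 2 b row(s) → 2 output row(s).
Total: 48 rows.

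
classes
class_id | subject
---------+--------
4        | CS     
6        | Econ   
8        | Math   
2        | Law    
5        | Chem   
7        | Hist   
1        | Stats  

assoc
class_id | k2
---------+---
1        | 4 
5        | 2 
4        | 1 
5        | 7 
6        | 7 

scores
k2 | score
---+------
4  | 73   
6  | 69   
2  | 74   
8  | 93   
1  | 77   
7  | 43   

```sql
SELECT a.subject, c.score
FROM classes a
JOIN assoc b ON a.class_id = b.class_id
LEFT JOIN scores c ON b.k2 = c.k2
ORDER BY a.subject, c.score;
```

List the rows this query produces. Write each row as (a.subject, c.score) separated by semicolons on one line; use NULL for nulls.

Step 1 — a INNER JOIN b on class_id → 5 row(s).
Then LEFT JOIN `scores c` on k2: each of those 5 rows is kept; rows whose b.k2 has no match in c get NULL for c's columns.

(CS, 77); (Chem, 43); (Chem, 74); (Econ, 43); (Stats, 73)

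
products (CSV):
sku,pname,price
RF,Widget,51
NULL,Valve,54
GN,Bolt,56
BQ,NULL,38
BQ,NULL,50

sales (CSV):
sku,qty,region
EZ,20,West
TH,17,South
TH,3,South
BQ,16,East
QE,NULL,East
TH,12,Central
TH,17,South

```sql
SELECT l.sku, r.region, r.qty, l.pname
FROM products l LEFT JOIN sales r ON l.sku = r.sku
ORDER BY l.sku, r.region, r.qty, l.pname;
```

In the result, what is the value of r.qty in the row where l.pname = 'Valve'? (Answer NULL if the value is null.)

NULL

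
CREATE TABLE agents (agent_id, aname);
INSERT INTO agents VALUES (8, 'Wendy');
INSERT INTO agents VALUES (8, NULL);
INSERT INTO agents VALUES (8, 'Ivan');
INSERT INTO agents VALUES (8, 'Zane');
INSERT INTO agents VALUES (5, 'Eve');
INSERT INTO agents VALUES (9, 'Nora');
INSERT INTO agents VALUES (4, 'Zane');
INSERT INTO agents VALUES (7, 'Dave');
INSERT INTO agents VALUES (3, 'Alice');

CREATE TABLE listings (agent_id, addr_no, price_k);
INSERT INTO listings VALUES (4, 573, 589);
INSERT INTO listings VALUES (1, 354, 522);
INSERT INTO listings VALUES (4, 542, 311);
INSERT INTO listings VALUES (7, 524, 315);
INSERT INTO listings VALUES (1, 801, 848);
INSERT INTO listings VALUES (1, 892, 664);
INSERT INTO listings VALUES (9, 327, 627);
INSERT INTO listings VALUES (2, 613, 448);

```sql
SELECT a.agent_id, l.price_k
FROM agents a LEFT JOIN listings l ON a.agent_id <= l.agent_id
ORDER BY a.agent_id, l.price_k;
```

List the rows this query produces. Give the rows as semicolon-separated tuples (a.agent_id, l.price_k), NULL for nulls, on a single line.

(3, 311); (3, 315); (3, 589); (3, 627); (4, 311); (4, 315); (4, 589); (4, 627); (5, 315); (5, 627); (7, 315); (7, 627); (8, 627); (8, 627); (8, 627); (8, 627); (9, 627)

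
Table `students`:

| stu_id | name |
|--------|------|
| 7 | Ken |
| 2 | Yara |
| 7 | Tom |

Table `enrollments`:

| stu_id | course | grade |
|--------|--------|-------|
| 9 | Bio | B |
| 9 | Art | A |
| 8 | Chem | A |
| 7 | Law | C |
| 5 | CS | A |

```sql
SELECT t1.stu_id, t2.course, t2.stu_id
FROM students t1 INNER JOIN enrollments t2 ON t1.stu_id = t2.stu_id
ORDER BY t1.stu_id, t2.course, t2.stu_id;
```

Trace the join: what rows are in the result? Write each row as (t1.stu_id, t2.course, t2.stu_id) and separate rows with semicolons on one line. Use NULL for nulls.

(7, Law, 7); (7, Law, 7)

INNER JOIN keeps only pairs where the ON condition holds.
Matching on t1.stu_id = t2.stu_id.
- t1 (stu_id=7) pairs with 1 row(s) of t2.
- t1 (stu_id=2) has no partner → excluded.
- t1 (stu_id=7) pairs with 1 row(s) of t2.
After projecting and ordering:
t1.stu_id | t2.course | t2.stu_id
7 | Law | 7
7 | Law | 7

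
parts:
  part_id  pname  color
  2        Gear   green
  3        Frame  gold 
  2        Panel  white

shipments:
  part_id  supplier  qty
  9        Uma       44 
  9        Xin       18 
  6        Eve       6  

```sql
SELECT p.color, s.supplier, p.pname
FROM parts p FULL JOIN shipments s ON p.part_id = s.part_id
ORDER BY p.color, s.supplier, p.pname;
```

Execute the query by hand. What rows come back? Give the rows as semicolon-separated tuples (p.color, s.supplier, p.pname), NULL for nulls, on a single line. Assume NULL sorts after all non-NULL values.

FULL OUTER JOIN keeps every row from both sides; unmatched rows get NULL for the other side's columns.
Matching on p.part_id = s.part_id.
Matched pairs: 0; unmatched p rows kept: 3; unmatched s rows kept: 3.

(gold, NULL, Frame); (green, NULL, Gear); (white, NULL, Panel); (NULL, Eve, NULL); (NULL, Uma, NULL); (NULL, Xin, NULL)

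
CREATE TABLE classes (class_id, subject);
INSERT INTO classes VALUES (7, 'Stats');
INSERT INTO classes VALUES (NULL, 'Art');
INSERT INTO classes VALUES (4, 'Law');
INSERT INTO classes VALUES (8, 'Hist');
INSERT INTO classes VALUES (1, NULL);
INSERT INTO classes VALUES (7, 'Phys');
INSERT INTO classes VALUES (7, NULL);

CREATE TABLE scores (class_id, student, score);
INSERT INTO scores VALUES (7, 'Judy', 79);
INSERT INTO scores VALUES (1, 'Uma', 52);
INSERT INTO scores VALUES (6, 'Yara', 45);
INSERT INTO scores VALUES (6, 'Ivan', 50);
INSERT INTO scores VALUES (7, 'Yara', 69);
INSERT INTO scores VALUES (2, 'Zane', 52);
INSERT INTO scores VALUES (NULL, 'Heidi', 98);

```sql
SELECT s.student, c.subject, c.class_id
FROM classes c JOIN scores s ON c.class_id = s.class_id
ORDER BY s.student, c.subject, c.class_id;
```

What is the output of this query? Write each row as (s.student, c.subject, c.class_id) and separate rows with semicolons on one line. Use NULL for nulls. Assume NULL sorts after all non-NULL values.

(Judy, Phys, 7); (Judy, Stats, 7); (Judy, NULL, 7); (Uma, NULL, 1); (Yara, Phys, 7); (Yara, Stats, 7); (Yara, NULL, 7)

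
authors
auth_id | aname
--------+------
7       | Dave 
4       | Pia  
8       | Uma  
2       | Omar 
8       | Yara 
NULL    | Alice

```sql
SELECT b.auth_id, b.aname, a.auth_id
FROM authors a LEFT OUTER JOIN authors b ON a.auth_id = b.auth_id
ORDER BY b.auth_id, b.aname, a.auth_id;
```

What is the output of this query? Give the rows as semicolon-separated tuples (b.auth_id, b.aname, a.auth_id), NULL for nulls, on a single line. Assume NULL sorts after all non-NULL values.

(2, Omar, 2); (4, Pia, 4); (7, Dave, 7); (8, Uma, 8); (8, Uma, 8); (8, Yara, 8); (8, Yara, 8); (NULL, NULL, NULL)

LEFT JOIN keeps every row from `authors a`; unmatched rows get NULL for `authors b`'s columns.
Matching on a.auth_id = b.auth_id. A NULL in a compared column never satisfies the condition.
- auth_id=7: 1 matching b row(s), so 1 row(s) emitted.
- auth_id=4: 1 matching b row(s), so 1 row(s) emitted.
- auth_id=8: 2 matching b row(s), so 2 row(s) emitted.
- auth_id=2: 1 matching b row(s), so 1 row(s) emitted.
- auth_id=8: 2 matching b row(s), so 2 row(s) emitted.
- auth_id=NULL: no b row matches, row kept with b columns NULL.
After projecting and ordering:
b.auth_id | b.aname | a.auth_id
2 | Omar | 2
4 | Pia | 4
7 | Dave | 7
8 | Uma | 8
8 | Uma | 8
8 | Yara | 8
8 | Yara | 8
NULL | NULL | NULL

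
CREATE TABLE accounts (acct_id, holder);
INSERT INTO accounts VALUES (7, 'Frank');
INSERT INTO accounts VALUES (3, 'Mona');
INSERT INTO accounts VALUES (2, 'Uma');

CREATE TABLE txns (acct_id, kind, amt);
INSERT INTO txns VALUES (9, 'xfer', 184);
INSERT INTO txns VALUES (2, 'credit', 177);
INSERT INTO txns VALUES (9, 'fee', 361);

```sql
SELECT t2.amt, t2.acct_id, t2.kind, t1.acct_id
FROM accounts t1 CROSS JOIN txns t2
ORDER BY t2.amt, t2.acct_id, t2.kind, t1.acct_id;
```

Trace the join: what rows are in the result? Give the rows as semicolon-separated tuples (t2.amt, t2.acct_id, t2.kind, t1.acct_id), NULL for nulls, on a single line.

(177, 2, credit, 2); (177, 2, credit, 3); (177, 2, credit, 7); (184, 9, xfer, 2); (184, 9, xfer, 3); (184, 9, xfer, 7); (361, 9, fee, 2); (361, 9, fee, 3); (361, 9, fee, 7)

CROSS JOIN pairs every row of `accounts` with every row of `txns`: 3 × 3 = 9 rows.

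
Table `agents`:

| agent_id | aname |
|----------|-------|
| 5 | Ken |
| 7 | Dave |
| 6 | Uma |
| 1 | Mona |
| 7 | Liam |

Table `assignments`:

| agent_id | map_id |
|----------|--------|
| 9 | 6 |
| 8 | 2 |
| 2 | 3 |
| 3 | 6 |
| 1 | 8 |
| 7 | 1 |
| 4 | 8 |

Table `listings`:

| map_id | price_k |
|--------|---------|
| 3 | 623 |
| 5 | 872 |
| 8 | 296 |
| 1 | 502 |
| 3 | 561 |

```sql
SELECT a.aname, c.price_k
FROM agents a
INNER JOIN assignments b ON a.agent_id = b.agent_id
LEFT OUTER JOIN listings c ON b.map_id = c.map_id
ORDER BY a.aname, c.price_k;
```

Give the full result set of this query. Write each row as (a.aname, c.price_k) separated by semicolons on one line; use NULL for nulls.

Joins associate left-to-right: agents INNER JOIN assignments on agent_id gives 3 intermediate row(s).
Then LEFT JOIN `listings c` on map_id: each of those 3 rows is kept; rows whose b.map_id has no match in c get NULL for c's columns.

(Dave, 502); (Liam, 502); (Mona, 296)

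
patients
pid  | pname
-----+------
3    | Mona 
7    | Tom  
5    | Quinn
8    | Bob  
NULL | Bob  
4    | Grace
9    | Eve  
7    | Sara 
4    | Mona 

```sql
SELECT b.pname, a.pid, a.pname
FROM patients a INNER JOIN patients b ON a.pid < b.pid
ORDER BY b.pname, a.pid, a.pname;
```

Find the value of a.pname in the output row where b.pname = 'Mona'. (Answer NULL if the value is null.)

Mona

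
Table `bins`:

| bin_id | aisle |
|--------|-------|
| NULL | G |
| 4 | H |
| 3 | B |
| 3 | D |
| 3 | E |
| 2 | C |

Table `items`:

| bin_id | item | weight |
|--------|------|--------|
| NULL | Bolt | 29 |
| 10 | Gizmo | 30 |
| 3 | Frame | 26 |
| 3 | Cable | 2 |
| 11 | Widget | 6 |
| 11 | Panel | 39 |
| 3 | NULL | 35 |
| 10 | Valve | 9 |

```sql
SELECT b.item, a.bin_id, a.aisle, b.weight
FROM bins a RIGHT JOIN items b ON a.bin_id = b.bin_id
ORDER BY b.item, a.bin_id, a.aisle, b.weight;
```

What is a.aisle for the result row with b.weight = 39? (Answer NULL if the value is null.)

NULL

RIGHT JOIN keeps every row from `items`; unmatched rows get NULL for `bins`'s columns.
Matching on a.bin_id = b.bin_id. A NULL in a compared column never satisfies the condition.
Matched pairs: 9; unmatched b rows kept: 5.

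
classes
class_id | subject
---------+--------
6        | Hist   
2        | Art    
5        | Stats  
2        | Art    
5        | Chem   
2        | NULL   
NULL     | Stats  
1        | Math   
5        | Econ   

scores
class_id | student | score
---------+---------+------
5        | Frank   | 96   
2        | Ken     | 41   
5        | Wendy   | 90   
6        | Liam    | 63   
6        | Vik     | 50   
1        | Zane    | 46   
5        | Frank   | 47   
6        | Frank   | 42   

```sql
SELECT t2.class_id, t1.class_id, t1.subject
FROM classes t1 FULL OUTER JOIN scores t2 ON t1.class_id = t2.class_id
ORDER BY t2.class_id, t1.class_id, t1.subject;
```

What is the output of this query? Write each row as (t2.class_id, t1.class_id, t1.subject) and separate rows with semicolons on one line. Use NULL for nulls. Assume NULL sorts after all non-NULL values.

(1, 1, Math); (2, 2, Art); (2, 2, Art); (2, 2, NULL); (5, 5, Chem); (5, 5, Chem); (5, 5, Chem); (5, 5, Econ); (5, 5, Econ); (5, 5, Econ); (5, 5, Stats); (5, 5, Stats); (5, 5, Stats); (6, 6, Hist); (6, 6, Hist); (6, 6, Hist); (NULL, NULL, Stats)

FULL OUTER JOIN keeps every row from both sides; unmatched rows get NULL for the other side's columns.
Matching on t1.class_id = t2.class_id. A NULL in a compared column never satisfies the condition.
Matched pairs: 16; unmatched t1 rows kept: 1; unmatched t2 rows kept: 0.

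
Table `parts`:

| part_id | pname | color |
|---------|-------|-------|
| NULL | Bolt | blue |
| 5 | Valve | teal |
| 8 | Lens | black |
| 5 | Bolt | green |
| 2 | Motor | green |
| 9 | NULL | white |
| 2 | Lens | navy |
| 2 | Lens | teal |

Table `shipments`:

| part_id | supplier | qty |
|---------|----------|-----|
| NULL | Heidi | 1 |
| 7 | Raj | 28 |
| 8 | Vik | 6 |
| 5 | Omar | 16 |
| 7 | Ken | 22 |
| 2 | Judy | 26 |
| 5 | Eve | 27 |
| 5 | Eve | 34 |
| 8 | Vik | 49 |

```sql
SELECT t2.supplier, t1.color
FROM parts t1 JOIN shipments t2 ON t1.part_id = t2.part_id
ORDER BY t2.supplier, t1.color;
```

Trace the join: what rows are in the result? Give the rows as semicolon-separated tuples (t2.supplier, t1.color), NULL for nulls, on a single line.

(Eve, green); (Eve, green); (Eve, teal); (Eve, teal); (Judy, green); (Judy, navy); (Judy, teal); (Omar, green); (Omar, teal); (Vik, black); (Vik, black)

INNER JOIN keeps only pairs where the ON condition holds.
Matching on t1.part_id = t2.part_id. A NULL in a compared column never satisfies the condition.
Matched pairs: 11.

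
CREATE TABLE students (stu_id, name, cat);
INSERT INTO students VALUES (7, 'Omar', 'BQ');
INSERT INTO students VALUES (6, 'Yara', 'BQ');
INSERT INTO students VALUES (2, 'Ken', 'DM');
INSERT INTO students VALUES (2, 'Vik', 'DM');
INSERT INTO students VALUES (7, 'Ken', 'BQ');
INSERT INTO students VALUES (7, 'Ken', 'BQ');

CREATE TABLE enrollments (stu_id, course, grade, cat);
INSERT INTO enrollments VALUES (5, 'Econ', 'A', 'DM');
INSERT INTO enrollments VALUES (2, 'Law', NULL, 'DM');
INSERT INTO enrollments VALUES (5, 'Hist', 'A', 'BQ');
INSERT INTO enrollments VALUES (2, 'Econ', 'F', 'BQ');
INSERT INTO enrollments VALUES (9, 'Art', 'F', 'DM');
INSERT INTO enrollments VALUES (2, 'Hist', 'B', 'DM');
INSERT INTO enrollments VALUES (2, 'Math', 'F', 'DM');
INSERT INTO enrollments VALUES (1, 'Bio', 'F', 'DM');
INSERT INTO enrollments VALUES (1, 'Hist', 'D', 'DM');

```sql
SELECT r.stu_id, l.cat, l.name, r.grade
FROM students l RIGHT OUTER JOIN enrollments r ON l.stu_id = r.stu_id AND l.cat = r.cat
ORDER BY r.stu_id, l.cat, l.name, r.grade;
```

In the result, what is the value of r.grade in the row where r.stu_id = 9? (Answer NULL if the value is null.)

F

RIGHT JOIN keeps every row from `enrollments`; unmatched rows get NULL for `students`'s columns.
Matching on l.stu_id = r.stu_id AND l.cat = r.cat.
- l (stu_id=7, cat=BQ) has no partner in r.
- l (stu_id=6, cat=BQ) has no partner in r.
- l (stu_id=2, cat=DM) pairs with 3 row(s) of r.
- l (stu_id=2, cat=DM) pairs with 3 row(s) of r.
- l (stu_id=7, cat=BQ) has no partner in r.
- l (stu_id=7, cat=BQ) has no partner in r.
- plus 6 unmatched r row(s), each kept with NULL l columns.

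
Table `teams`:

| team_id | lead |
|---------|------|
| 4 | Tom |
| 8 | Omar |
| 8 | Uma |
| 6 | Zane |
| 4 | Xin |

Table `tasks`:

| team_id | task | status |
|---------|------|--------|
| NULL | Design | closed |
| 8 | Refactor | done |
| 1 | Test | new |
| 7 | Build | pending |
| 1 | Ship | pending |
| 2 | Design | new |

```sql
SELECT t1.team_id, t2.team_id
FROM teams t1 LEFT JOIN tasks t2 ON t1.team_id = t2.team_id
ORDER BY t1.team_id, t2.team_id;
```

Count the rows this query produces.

LEFT JOIN keeps every row from `teams`; unmatched rows get NULL for `tasks`'s columns.
Matching on t1.team_id = t2.team_id. A NULL in a compared column never satisfies the condition.
- t1 row (team_id=4): no match → kept, t2 columns NULL.
- t1 row (team_id=8): matches 1 t2 row(s) → 1 output row(s).
- t1 row (team_id=8): matches 1 t2 row(s) → 1 output row(s).
- t1 row (team_id=6): no match → kept, t2 columns NULL.
- t1 row (team_id=4): no match → kept, t2 columns NULL.
Total: 2 matched + 3 padded = 5 rows.

5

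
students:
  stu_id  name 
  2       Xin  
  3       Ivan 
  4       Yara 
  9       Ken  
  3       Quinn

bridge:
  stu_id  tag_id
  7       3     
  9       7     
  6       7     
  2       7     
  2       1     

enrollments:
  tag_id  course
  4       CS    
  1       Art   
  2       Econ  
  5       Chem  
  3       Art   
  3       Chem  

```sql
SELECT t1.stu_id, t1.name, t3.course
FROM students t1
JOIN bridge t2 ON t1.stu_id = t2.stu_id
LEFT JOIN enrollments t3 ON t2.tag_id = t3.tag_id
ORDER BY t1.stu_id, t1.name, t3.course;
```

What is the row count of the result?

Step 1 — t1 INNER JOIN t2 on stu_id → 3 row(s).
Then LEFT JOIN `enrollments t3` on tag_id: each of those 3 rows is kept; rows whose t2.tag_id has no match in t3 get NULL for t3's columns.
Result: 3 row(s).

3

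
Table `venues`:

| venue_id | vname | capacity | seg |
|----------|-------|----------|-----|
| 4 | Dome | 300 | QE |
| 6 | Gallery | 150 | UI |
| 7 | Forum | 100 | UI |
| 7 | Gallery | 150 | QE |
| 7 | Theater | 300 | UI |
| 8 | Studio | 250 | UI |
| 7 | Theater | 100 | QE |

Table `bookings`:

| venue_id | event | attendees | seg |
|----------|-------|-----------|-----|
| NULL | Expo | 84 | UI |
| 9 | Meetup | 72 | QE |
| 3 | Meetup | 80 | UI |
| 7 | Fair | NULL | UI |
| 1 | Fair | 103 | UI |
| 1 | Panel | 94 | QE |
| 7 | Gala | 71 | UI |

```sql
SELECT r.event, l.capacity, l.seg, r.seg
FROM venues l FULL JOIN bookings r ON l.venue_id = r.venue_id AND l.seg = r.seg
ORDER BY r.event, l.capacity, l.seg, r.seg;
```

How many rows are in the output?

14

FULL OUTER JOIN keeps every row from both sides; unmatched rows get NULL for the other side's columns.
Matching on l.venue_id = r.venue_id AND l.seg = r.seg. A NULL in a compared column never satisfies the condition.
- l[0] venue_id=4, seg=QE → no match; kept with NULLs on the r side.
- l[1] venue_id=6, seg=UI → no match; kept with NULLs on the r side.
- l[2] venue_id=7, seg=UI → 2 match(es) in r → 2 row(s).
- l[3] venue_id=7, seg=QE → no match; kept with NULLs on the r side.
- l[4] venue_id=7, seg=UI → 2 match(es) in r → 2 row(s).
- l[5] venue_id=8, seg=UI → no match; kept with NULLs on the r side.
- l[6] venue_id=7, seg=QE → no match; kept with NULLs on the r side.
- plus 5 unmatched r row(s), each kept with NULL l columns.
Total: 4 matched + 10 padded = 14 rows.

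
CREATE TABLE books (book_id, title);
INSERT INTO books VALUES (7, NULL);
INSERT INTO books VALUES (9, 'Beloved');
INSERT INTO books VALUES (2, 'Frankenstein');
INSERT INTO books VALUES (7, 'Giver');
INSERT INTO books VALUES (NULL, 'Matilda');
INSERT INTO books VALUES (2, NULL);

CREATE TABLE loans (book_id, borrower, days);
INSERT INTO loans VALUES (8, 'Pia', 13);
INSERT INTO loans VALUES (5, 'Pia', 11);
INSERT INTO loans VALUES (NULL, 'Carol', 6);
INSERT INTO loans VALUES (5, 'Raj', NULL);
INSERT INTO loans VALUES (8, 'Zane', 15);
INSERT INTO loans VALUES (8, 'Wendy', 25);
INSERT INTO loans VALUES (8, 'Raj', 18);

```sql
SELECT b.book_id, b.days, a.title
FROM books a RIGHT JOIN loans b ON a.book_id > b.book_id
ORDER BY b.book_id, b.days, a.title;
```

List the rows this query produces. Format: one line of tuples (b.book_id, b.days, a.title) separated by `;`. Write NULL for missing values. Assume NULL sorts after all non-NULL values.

RIGHT JOIN keeps every row from `loans`; unmatched rows get NULL for `books`'s columns.
Matching on a.book_id > b.book_id. A NULL in a compared column never satisfies the condition.
- a row (book_id=7): matches 2 b row(s) → 2 output row(s).
- a row (book_id=9): matches 6 b row(s) → 6 output row(s).
- a row (book_id=2): no match.
- a row (book_id=7): matches 2 b row(s) → 2 output row(s).
- a row (book_id=NULL): no match.
- a row (book_id=2): no match.
- 1 row(s) from b found no a partner → padded with NULL.

(5, 11, Beloved); (5, 11, Giver); (5, 11, NULL); (5, NULL, Beloved); (5, NULL, Giver); (5, NULL, NULL); (8, 13, Beloved); (8, 15, Beloved); (8, 18, Beloved); (8, 25, Beloved); (NULL, 6, NULL)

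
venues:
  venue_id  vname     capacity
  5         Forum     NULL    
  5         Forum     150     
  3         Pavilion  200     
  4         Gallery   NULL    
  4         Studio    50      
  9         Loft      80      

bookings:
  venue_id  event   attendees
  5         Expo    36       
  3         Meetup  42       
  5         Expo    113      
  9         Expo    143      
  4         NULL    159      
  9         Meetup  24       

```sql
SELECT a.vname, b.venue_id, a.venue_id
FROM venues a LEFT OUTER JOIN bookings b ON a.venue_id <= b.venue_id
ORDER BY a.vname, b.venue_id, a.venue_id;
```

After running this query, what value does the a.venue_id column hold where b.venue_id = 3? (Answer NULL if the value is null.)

3

LEFT JOIN keeps every row from `venues`; unmatched rows get NULL for `bookings`'s columns.
Matching on a.venue_id <= b.venue_id.
- a[0] venue_id=5 → 4 match(es) in b → 4 row(s).
- a[1] venue_id=5 → 4 match(es) in b → 4 row(s).
- a[2] venue_id=3 → 6 match(es) in b → 6 row(s).
- a[3] venue_id=4 → 5 match(es) in b → 5 row(s).
- a[4] venue_id=4 → 5 match(es) in b → 5 row(s).
- a[5] venue_id=9 → 2 match(es) in b → 2 row(s).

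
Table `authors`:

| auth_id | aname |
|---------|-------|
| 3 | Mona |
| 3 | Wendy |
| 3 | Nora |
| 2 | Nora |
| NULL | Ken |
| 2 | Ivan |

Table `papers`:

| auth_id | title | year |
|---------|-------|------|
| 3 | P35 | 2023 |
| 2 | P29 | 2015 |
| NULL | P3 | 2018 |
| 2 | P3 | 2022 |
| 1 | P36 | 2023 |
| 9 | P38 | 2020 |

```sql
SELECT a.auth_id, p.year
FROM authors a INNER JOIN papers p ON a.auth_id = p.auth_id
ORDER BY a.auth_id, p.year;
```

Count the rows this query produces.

INNER JOIN keeps only pairs where the ON condition holds.
Matching on a.auth_id = p.auth_id. A NULL in a compared column never satisfies the condition.
Matched pairs: 7.
Total: 7 rows.

7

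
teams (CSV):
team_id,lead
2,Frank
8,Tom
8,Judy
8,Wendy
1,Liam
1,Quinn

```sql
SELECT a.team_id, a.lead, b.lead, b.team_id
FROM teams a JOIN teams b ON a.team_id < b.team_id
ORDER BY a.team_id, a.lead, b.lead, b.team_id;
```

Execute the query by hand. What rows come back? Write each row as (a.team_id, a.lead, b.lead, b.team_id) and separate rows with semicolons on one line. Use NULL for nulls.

INNER JOIN keeps only pairs where the ON condition holds.
Matching on a.team_id < b.team_id.
- team_id=2: 3 matching b row(s), so 3 row(s) emitted.
- team_id=8: no matching b row, dropped.
- team_id=8: no matching b row, dropped.
- team_id=8: no matching b row, dropped.
- team_id=1: 4 matching b row(s), so 4 row(s) emitted.
- team_id=1: 4 matching b row(s), so 4 row(s) emitted.

(1, Liam, Frank, 2); (1, Liam, Judy, 8); (1, Liam, Tom, 8); (1, Liam, Wendy, 8); (1, Quinn, Frank, 2); (1, Quinn, Judy, 8); (1, Quinn, Tom, 8); (1, Quinn, Wendy, 8); (2, Frank, Judy, 8); (2, Frank, Tom, 8); (2, Frank, Wendy, 8)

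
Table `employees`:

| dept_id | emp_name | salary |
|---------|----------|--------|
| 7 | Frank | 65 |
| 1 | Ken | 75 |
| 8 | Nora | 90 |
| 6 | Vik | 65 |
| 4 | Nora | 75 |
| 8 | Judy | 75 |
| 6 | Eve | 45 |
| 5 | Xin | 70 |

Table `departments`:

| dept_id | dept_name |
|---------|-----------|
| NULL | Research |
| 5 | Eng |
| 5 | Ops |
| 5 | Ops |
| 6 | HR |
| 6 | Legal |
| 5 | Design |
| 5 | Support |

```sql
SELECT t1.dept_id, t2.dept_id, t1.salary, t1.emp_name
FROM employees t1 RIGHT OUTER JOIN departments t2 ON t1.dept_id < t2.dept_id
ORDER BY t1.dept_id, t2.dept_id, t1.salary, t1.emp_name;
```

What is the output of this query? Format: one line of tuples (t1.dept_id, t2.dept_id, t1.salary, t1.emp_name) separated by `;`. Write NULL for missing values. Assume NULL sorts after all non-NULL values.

(1, 5, 75, Ken); (1, 5, 75, Ken); (1, 5, 75, Ken); (1, 5, 75, Ken); (1, 5, 75, Ken); (1, 6, 75, Ken); (1, 6, 75, Ken); (4, 5, 75, Nora); (4, 5, 75, Nora); (4, 5, 75, Nora); (4, 5, 75, Nora); (4, 5, 75, Nora); (4, 6, 75, Nora); (4, 6, 75, Nora); (5, 6, 70, Xin); (5, 6, 70, Xin); (NULL, NULL, NULL, NULL)

RIGHT JOIN keeps every row from `departments`; unmatched rows get NULL for `employees`'s columns.
Matching on t1.dept_id < t2.dept_id. A NULL in a compared column never satisfies the condition.
- t1 (dept_id=7) has no partner in t2.
- t1 (dept_id=1) pairs with 7 row(s) of t2.
- t1 (dept_id=8) has no partner in t2.
- t1 (dept_id=6) has no partner in t2.
- t1 (dept_id=4) pairs with 7 row(s) of t2.
- t1 (dept_id=8) has no partner in t2.
- t1 (dept_id=6) has no partner in t2.
- t1 (dept_id=5) pairs with 2 row(s) of t2.
- 1 row(s) from t2 found no t1 partner → padded with NULL.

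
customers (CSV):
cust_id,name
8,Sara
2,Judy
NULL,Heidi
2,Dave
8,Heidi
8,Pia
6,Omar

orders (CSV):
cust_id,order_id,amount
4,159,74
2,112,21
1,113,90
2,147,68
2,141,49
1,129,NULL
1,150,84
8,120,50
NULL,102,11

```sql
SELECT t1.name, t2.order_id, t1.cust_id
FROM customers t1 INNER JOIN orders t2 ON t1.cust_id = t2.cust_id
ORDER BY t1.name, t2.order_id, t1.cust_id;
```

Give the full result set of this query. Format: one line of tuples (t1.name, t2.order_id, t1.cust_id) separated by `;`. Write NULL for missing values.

INNER JOIN keeps only pairs where the ON condition holds.
Matching on t1.cust_id = t2.cust_id. A NULL in a compared column never satisfies the condition.
- cust_id=8: 1 matching t2 row(s), so 1 row(s) emitted.
- cust_id=2: 3 matching t2 row(s), so 3 row(s) emitted.
- cust_id=NULL: no matching t2 row, dropped.
- cust_id=2: 3 matching t2 row(s), so 3 row(s) emitted.
- cust_id=8: 1 matching t2 row(s), so 1 row(s) emitted.
- cust_id=8: 1 matching t2 row(s), so 1 row(s) emitted.
- cust_id=6: no matching t2 row, dropped.
After projecting and ordering:
t1.name | t2.order_id | t1.cust_id
Dave | 112 | 2
Dave | 141 | 2
Dave | 147 | 2
Heidi | 120 | 8
Judy | 112 | 2
Judy | 141 | 2
Judy | 147 | 2
Pia | 120 | 8
Sara | 120 | 8

(Dave, 112, 2); (Dave, 141, 2); (Dave, 147, 2); (Heidi, 120, 8); (Judy, 112, 2); (Judy, 141, 2); (Judy, 147, 2); (Pia, 120, 8); (Sara, 120, 8)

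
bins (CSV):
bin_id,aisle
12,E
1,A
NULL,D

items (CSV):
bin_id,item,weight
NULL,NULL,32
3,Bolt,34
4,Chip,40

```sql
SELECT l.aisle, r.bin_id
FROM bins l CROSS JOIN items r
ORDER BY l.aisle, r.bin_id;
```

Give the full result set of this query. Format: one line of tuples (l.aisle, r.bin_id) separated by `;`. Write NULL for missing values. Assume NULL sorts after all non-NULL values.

CROSS JOIN pairs every row of `bins` with every row of `items`: 3 × 3 = 9 rows.

(A, 3); (A, 4); (A, NULL); (D, 3); (D, 4); (D, NULL); (E, 3); (E, 4); (E, NULL)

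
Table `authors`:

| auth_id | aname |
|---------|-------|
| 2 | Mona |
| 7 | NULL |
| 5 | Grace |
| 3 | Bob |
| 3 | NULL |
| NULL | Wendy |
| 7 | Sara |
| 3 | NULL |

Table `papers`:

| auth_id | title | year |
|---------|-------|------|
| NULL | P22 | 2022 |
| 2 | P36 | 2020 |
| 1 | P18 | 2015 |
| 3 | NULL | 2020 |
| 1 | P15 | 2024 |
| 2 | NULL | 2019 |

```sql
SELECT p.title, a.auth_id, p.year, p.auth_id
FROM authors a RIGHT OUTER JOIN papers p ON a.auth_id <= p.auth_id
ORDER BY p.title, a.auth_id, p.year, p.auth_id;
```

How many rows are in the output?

RIGHT JOIN keeps every row from `papers`; unmatched rows get NULL for `authors`'s columns.
Matching on a.auth_id <= p.auth_id. A NULL in a compared column never satisfies the condition.
- a[0] auth_id=2 → 3 match(es) in p → 3 row(s).
- a[1] auth_id=7 → no match.
- a[2] auth_id=5 → no match.
- a[3] auth_id=3 → 1 match(es) in p → 1 row(s).
- a[4] auth_id=3 → 1 match(es) in p → 1 row(s).
- a[5] auth_id=NULL → no match.
- a[6] auth_id=7 → no match.
- a[7] auth_id=3 → 1 match(es) in p → 1 row(s).
- 3 row(s) from p found no a partner → padded with NULL.
Total: 6 matched + 3 padded = 9 rows.

9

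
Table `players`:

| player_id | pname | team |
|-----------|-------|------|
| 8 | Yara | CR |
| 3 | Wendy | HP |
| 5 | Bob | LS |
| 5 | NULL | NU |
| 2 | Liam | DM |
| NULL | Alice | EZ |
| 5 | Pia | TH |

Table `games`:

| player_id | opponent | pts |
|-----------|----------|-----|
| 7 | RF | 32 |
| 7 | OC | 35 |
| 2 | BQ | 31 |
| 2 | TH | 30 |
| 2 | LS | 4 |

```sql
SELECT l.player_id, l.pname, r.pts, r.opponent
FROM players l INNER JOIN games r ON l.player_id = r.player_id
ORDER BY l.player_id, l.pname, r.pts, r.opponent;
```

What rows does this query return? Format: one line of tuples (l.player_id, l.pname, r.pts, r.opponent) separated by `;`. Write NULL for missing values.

INNER JOIN keeps only pairs where the ON condition holds.
Matching on l.player_id = r.player_id. A NULL in a compared column never satisfies the condition.
- l (player_id=8) has no partner → excluded.
- l (player_id=3) has no partner → excluded.
- l (player_id=5) has no partner → excluded.
- l (player_id=5) has no partner → excluded.
- l (player_id=2) pairs with 3 row(s) of r.
- l (player_id=NULL) has no partner → excluded.
- l (player_id=5) has no partner → excluded.
After projecting and ordering:
l.player_id | l.pname | r.pts | r.opponent
2 | Liam | 4 | LS
2 | Liam | 30 | TH
2 | Liam | 31 | BQ

(2, Liam, 4, LS); (2, Liam, 30, TH); (2, Liam, 31, BQ)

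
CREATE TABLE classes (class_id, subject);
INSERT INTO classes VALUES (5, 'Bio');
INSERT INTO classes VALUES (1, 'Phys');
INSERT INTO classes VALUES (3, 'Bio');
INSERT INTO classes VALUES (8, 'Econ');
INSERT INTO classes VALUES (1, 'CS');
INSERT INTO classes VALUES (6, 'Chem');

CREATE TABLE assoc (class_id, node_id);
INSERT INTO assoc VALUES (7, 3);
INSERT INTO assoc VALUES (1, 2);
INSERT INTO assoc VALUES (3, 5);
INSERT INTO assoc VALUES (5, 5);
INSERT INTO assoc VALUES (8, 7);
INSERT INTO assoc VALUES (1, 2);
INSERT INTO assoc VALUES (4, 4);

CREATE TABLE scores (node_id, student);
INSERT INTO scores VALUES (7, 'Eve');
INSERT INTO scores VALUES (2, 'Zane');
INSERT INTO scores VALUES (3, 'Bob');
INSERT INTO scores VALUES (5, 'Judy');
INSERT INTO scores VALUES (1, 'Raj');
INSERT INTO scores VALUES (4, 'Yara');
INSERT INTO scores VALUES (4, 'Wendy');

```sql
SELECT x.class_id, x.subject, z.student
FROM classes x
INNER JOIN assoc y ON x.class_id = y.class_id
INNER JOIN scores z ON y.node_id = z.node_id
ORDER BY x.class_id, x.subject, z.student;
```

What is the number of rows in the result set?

7

Evaluate left to right. First `classes x INNER JOIN assoc y` on class_id: 7 row(s).
Then INNER JOIN `scores z` on node_id: keep only rows whose y.node_id appears in z.
Result: 7 row(s).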